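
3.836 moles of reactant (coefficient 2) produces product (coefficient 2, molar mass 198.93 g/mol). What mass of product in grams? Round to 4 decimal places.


Use the coefficient ratio to convert reactant moles to product moles, then multiply by the product's molar mass.
moles_P = moles_R * (coeff_P / coeff_R) = 3.836 * (2/2) = 3.836
mass_P = moles_P * M_P = 3.836 * 198.93
mass_P = 763.09548 g, rounded to 4 dp:

763.0955 g


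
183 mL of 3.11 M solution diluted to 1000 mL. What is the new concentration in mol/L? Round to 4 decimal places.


Dilution: M1*V1 = M2*V2, solve for M2.
M2 = M1*V1 / V2
M2 = 3.11 * 183 / 1000
M2 = 569.13 / 1000
M2 = 0.56913 mol/L, rounded to 4 dp:

0.5691 mol/L


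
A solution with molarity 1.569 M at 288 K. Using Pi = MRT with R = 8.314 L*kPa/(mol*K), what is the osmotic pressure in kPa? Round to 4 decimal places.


Osmotic pressure (van't Hoff): Pi = M*R*T.
RT = 8.314 * 288 = 2394.432
Pi = 1.569 * 2394.432
Pi = 3756.863808 kPa, rounded to 4 dp:

3756.8638 kPa


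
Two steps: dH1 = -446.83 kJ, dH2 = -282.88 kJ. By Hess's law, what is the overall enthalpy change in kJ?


Hess's law: enthalpy is a state function, so add the step enthalpies.
dH_total = dH1 + dH2 = -446.83 + (-282.88)
dH_total = -729.71 kJ:

-729.71 kJ


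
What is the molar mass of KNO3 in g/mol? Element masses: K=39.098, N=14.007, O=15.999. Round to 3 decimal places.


M = sum(count * atomic_mass) over atoms.
M = 1*39.098 + 1*14.007 + 3*15.999
M = 39.098 + 14.007 + 47.997
M = 101.102 g/mol, rounded to 3 dp:

101.102 g/mol


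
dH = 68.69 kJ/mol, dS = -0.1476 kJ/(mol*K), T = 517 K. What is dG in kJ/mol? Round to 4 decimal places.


Gibbs: dG = dH - T*dS (consistent units, dS already in kJ/(mol*K)).
T*dS = 517 * -0.1476 = -76.3092
dG = 68.69 - (-76.3092)
dG = 144.9992 kJ/mol, rounded to 4 dp:

144.9992 kJ/mol


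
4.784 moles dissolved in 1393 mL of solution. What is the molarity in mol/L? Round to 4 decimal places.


Convert volume to liters: V_L = V_mL / 1000.
V_L = 1393 / 1000 = 1.393 L
M = n / V_L = 4.784 / 1.393
M = 3.43431443 mol/L, rounded to 4 dp:

3.4343 mol/L


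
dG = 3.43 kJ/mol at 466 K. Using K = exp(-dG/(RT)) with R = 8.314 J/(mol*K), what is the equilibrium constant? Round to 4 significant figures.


dG is in kJ/mol; multiply by 1000 to match R in J/(mol*K).
RT = 8.314 * 466 = 3874.324 J/mol
exponent = -dG*1000 / (RT) = -(3.43*1000) / 3874.324 = -0.88531574
K = exp(-0.88531574)
K = 0.41258388, rounded to 4 significant figures:

0.4126


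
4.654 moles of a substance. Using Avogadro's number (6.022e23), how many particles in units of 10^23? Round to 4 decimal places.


N = n * NA, then divide by 1e23 for the requested units.
N / 1e23 = n * 6.022
N / 1e23 = 4.654 * 6.022
N / 1e23 = 28.026388, rounded to 4 dp:

28.0264


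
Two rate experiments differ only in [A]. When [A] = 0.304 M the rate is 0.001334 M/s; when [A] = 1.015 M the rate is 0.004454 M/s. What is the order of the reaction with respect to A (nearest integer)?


Rate is proportional to [A]^n, so rate2/rate1 = ([A]2/[A]1)^n. Take logs to solve for n.
rate2/rate1 = 0.004454 / 0.001334 = 3.3388
[A]2/[A]1 = 1.015 / 0.304 = 3.3388
n = ln(3.3388) / ln(3.3388) = 1.0
Nearest integer order:

1


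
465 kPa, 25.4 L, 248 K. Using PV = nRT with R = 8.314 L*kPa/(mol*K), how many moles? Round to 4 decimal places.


PV = nRT, solve for n = PV / (RT).
PV = 465 * 25.4 = 11811.0
RT = 8.314 * 248 = 2061.872
n = 11811.0 / 2061.872
n = 5.72828963 mol, rounded to 4 dp:

5.7283 mol


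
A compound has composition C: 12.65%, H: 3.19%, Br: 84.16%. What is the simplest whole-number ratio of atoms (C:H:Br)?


Assume 100 g of compound, divide each mass% by atomic mass to get moles, then normalize by the smallest to get a raw atom ratio.
Moles per 100 g: C: 12.65/12.011 = 1.0532, H: 3.19/1.008 = 3.1647, Br: 84.16/79.904 = 1.0533
Raw ratio (divide by min = 1.0532): C: 1.0, H: 3.005, Br: 1.0
Multiply by 1 to clear fractions: C: 1.0 ~= 1, H: 3.005 ~= 3, Br: 1.0 ~= 1
Reduce by GCD to get the simplest whole-number ratio:

1:3:1


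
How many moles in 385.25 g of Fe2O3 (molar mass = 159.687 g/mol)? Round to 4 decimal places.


n = mass / M
n = 385.25 / 159.687
n = 2.41253202 mol, rounded to 4 dp:

2.4125 mol


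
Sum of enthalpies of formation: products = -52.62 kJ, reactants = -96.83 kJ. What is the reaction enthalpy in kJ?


dH_rxn = sum(dH_f products) - sum(dH_f reactants)
dH_rxn = -52.62 - (-96.83)
dH_rxn = 44.21 kJ:

44.21 kJ


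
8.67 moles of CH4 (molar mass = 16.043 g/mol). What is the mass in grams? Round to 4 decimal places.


mass = n * M
mass = 8.67 * 16.043
mass = 139.09281 g, rounded to 4 dp:

139.0928 g


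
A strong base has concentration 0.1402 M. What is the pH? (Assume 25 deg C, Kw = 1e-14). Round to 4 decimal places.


A strong base dissociates completely, so [OH-] equals the given concentration.
pOH = -log10([OH-]) = -log10(0.1402) = 0.853252
pH = 14 - pOH = 14 - 0.853252
pH = 13.146748, rounded to 4 dp:

13.1467


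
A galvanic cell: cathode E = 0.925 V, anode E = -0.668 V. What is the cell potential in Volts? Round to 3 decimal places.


Standard cell potential: E_cell = E_cathode - E_anode.
E_cell = 0.925 - (-0.668)
E_cell = 1.593 V, rounded to 3 dp:

1.593 V


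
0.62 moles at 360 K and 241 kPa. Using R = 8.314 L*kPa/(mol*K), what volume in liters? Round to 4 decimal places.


PV = nRT, solve for V = nRT / P.
nRT = 0.62 * 8.314 * 360 = 1855.6848
V = 1855.6848 / 241
V = 7.69993693 L, rounded to 4 dp:

7.6999 L


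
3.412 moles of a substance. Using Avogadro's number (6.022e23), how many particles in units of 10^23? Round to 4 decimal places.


N = n * NA, then divide by 1e23 for the requested units.
N / 1e23 = n * 6.022
N / 1e23 = 3.412 * 6.022
N / 1e23 = 20.547064, rounded to 4 dp:

20.5471


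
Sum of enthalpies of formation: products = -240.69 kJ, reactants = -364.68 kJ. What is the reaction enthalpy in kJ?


dH_rxn = sum(dH_f products) - sum(dH_f reactants)
dH_rxn = -240.69 - (-364.68)
dH_rxn = 123.99 kJ:

123.99 kJ


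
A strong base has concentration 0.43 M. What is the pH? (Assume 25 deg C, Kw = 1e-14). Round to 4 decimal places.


A strong base dissociates completely, so [OH-] equals the given concentration.
pOH = -log10([OH-]) = -log10(0.43) = 0.366532
pH = 14 - pOH = 14 - 0.366532
pH = 13.633468, rounded to 4 dp:

13.6335


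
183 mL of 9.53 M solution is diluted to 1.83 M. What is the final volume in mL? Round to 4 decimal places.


Dilution: M1*V1 = M2*V2, solve for V2.
V2 = M1*V1 / M2
V2 = 9.53 * 183 / 1.83
V2 = 1743.99 / 1.83
V2 = 953.0 mL, rounded to 4 dp:

953.0000 mL


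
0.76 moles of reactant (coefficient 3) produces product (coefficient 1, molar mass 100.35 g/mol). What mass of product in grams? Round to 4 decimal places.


Use the coefficient ratio to convert reactant moles to product moles, then multiply by the product's molar mass.
moles_P = moles_R * (coeff_P / coeff_R) = 0.76 * (1/3) = 0.253333
mass_P = moles_P * M_P = 0.253333 * 100.35
mass_P = 25.42196655 g, rounded to 4 dp:

25.4220 g


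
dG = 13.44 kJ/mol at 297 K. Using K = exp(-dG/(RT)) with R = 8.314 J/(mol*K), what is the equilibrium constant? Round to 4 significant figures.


dG is in kJ/mol; multiply by 1000 to match R in J/(mol*K).
RT = 8.314 * 297 = 2469.258 J/mol
exponent = -dG*1000 / (RT) = -(13.44*1000) / 2469.258 = -5.44293063
K = exp(-5.44293063)
K = 0.0043267845, rounded to 4 significant figures:

0.004327


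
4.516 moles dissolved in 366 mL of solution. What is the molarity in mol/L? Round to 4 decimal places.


Convert volume to liters: V_L = V_mL / 1000.
V_L = 366 / 1000 = 0.366 L
M = n / V_L = 4.516 / 0.366
M = 12.33879781 mol/L, rounded to 4 dp:

12.3388 mol/L


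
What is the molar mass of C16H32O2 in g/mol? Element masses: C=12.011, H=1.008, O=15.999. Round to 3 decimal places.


M = sum(count * atomic_mass) over atoms.
M = 16*12.011 + 32*1.008 + 2*15.999
M = 192.176 + 32.256 + 31.998
M = 256.43 g/mol, rounded to 3 dp:

256.430 g/mol


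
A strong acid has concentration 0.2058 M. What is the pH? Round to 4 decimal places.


A strong acid dissociates completely, so [H+] equals the given concentration.
pH = -log10([H+]) = -log10(0.2058)
pH = 0.68655463, rounded to 4 dp:

0.6866


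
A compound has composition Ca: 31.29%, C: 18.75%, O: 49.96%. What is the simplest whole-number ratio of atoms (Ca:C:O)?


Assume 100 g of compound, divide each mass% by atomic mass to get moles, then normalize by the smallest to get a raw atom ratio.
Moles per 100 g: Ca: 31.29/40.078 = 0.7807, C: 18.75/12.011 = 1.5611, O: 49.96/15.999 = 3.1227
Raw ratio (divide by min = 0.7807): Ca: 1.0, C: 2.0, O: 4.0
Multiply by 1 to clear fractions: Ca: 1.0 ~= 1, C: 2.0 ~= 2, O: 4.0 ~= 4
Reduce by GCD to get the simplest whole-number ratio:

1:2:4


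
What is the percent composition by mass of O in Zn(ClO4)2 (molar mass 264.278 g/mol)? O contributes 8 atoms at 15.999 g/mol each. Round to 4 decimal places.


pct = 100 * (n_elem * M_elem) / M_total
mass_contribution = 8 * 15.999 = 127.992 g/mol
pct = 100 * 127.992 / 264.278
pct = 48.43081906 %, rounded to 4 dp:

48.4308 %


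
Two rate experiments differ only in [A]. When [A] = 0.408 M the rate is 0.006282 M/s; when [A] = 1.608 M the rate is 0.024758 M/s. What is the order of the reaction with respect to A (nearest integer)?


Rate is proportional to [A]^n, so rate2/rate1 = ([A]2/[A]1)^n. Take logs to solve for n.
rate2/rate1 = 0.024758 / 0.006282 = 3.9411
[A]2/[A]1 = 1.608 / 0.408 = 3.9412
n = ln(3.9411) / ln(3.9412) = 1.0
Nearest integer order:

1


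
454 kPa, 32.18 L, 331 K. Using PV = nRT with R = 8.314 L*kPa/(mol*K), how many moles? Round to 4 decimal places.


PV = nRT, solve for n = PV / (RT).
PV = 454 * 32.18 = 14609.72
RT = 8.314 * 331 = 2751.934
n = 14609.72 / 2751.934
n = 5.30889186 mol, rounded to 4 dp:

5.3089 mol


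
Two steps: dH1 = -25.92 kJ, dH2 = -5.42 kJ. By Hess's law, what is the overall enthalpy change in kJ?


Hess's law: enthalpy is a state function, so add the step enthalpies.
dH_total = dH1 + dH2 = -25.92 + (-5.42)
dH_total = -31.34 kJ:

-31.34 kJ


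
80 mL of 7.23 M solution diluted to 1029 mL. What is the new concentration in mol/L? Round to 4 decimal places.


Dilution: M1*V1 = M2*V2, solve for M2.
M2 = M1*V1 / V2
M2 = 7.23 * 80 / 1029
M2 = 578.4 / 1029
M2 = 0.56209913 mol/L, rounded to 4 dp:

0.5621 mol/L


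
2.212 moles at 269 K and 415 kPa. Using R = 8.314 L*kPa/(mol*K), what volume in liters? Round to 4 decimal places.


PV = nRT, solve for V = nRT / P.
nRT = 2.212 * 8.314 * 269 = 4947.0628
V = 4947.0628 / 415
V = 11.92063325 L, rounded to 4 dp:

11.9206 L


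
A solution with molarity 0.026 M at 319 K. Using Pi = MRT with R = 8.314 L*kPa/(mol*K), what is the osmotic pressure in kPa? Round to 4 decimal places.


Osmotic pressure (van't Hoff): Pi = M*R*T.
RT = 8.314 * 319 = 2652.166
Pi = 0.026 * 2652.166
Pi = 68.956316 kPa, rounded to 4 dp:

68.9563 kPa


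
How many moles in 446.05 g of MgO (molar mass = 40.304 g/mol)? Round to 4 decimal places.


n = mass / M
n = 446.05 / 40.304
n = 11.06713974 mol, rounded to 4 dp:

11.0671 mol


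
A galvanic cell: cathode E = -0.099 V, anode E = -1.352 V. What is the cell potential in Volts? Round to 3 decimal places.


Standard cell potential: E_cell = E_cathode - E_anode.
E_cell = -0.099 - (-1.352)
E_cell = 1.253 V, rounded to 3 dp:

1.253 V


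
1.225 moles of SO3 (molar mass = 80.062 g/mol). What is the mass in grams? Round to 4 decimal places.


mass = n * M
mass = 1.225 * 80.062
mass = 98.07595 g, rounded to 4 dp:

98.0760 g


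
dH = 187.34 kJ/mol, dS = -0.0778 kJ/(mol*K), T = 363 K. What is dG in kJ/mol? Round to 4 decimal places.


Gibbs: dG = dH - T*dS (consistent units, dS already in kJ/(mol*K)).
T*dS = 363 * -0.0778 = -28.2414
dG = 187.34 - (-28.2414)
dG = 215.5814 kJ/mol, rounded to 4 dp:

215.5814 kJ/mol


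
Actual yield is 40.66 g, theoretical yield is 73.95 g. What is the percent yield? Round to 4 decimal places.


% yield = 100 * actual / theoretical
% yield = 100 * 40.66 / 73.95
% yield = 54.98309669 %, rounded to 4 dp:

54.9831 %


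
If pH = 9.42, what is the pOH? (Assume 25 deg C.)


At 25 deg C, pH + pOH = 14.
pOH = 14 - pH = 14 - 9.42
pOH = 4.58:

4.58


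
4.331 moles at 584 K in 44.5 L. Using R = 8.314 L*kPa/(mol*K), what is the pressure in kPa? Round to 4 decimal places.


PV = nRT, solve for P = nRT / V.
nRT = 4.331 * 8.314 * 584 = 21028.6335
P = 21028.6335 / 44.5
P = 472.5535618 kPa, rounded to 4 dp:

472.5536 kPa


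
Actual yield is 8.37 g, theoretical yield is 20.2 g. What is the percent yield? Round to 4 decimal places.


% yield = 100 * actual / theoretical
% yield = 100 * 8.37 / 20.2
% yield = 41.43564356 %, rounded to 4 dp:

41.4356 %


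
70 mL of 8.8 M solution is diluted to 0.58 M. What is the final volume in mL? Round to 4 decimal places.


Dilution: M1*V1 = M2*V2, solve for V2.
V2 = M1*V1 / M2
V2 = 8.8 * 70 / 0.58
V2 = 616.0 / 0.58
V2 = 1062.06896552 mL, rounded to 4 dp:

1062.0690 mL


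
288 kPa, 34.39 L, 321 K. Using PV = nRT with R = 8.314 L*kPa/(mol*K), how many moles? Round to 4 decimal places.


PV = nRT, solve for n = PV / (RT).
PV = 288 * 34.39 = 9904.32
RT = 8.314 * 321 = 2668.794
n = 9904.32 / 2668.794
n = 3.71115942 mol, rounded to 4 dp:

3.7112 mol


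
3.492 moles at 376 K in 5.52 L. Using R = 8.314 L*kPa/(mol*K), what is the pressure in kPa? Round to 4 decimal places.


PV = nRT, solve for P = nRT / V.
nRT = 3.492 * 8.314 * 376 = 10916.2155
P = 10916.2155 / 5.52
P = 1977.57527174 kPa, rounded to 4 dp:

1977.5753 kPa


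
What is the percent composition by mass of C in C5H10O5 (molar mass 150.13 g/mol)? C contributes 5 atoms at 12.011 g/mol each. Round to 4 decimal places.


pct = 100 * (n_elem * M_elem) / M_total
mass_contribution = 5 * 12.011 = 60.055 g/mol
pct = 100 * 60.055 / 150.13
pct = 40.00199827 %, rounded to 4 dp:

40.0020 %


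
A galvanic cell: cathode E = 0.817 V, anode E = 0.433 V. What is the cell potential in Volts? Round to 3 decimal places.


Standard cell potential: E_cell = E_cathode - E_anode.
E_cell = 0.817 - (0.433)
E_cell = 0.384 V, rounded to 3 dp:

0.384 V


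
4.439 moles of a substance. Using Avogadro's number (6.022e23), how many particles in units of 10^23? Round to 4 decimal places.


N = n * NA, then divide by 1e23 for the requested units.
N / 1e23 = n * 6.022
N / 1e23 = 4.439 * 6.022
N / 1e23 = 26.731658, rounded to 4 dp:

26.7317


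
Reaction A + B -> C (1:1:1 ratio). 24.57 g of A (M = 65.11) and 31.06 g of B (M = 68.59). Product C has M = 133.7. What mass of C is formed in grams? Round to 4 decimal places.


Find moles of each reactant; the smaller value is the limiting reagent in a 1:1:1 reaction, so moles_C equals moles of the limiter.
n_A = mass_A / M_A = 24.57 / 65.11 = 0.377361 mol
n_B = mass_B / M_B = 31.06 / 68.59 = 0.452836 mol
Limiting reagent: A (smaller), n_limiting = 0.377361 mol
mass_C = n_limiting * M_C = 0.377361 * 133.7
mass_C = 50.4531657 g, rounded to 4 dp:

50.4532 g


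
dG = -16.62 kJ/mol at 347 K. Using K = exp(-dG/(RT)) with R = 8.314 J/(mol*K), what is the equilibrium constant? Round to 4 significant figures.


dG is in kJ/mol; multiply by 1000 to match R in J/(mol*K).
RT = 8.314 * 347 = 2884.958 J/mol
exponent = -dG*1000 / (RT) = -(-16.62*1000) / 2884.958 = 5.76091576
K = exp(5.76091576)
K = 317.63908, rounded to 4 significant figures:

317.6


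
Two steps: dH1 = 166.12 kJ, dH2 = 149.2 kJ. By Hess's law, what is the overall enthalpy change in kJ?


Hess's law: enthalpy is a state function, so add the step enthalpies.
dH_total = dH1 + dH2 = 166.12 + (149.2)
dH_total = 315.32 kJ:

315.32 kJ


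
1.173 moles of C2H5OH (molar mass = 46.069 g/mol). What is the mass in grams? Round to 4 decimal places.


mass = n * M
mass = 1.173 * 46.069
mass = 54.038937 g, rounded to 4 dp:

54.0389 g


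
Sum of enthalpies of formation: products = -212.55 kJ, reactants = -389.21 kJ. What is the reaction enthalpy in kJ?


dH_rxn = sum(dH_f products) - sum(dH_f reactants)
dH_rxn = -212.55 - (-389.21)
dH_rxn = 176.66 kJ:

176.66 kJ


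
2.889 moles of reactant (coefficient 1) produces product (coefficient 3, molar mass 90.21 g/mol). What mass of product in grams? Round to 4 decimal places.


Use the coefficient ratio to convert reactant moles to product moles, then multiply by the product's molar mass.
moles_P = moles_R * (coeff_P / coeff_R) = 2.889 * (3/1) = 8.667
mass_P = moles_P * M_P = 8.667 * 90.21
mass_P = 781.85007 g, rounded to 4 dp:

781.8501 g


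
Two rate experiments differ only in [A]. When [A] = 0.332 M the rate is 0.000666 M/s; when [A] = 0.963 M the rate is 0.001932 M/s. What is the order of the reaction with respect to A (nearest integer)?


Rate is proportional to [A]^n, so rate2/rate1 = ([A]2/[A]1)^n. Take logs to solve for n.
rate2/rate1 = 0.001932 / 0.000666 = 2.9009
[A]2/[A]1 = 0.963 / 0.332 = 2.9006
n = ln(2.9009) / ln(2.9006) = 1.0
Nearest integer order:

1


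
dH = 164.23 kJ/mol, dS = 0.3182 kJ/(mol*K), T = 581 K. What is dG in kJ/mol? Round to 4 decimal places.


Gibbs: dG = dH - T*dS (consistent units, dS already in kJ/(mol*K)).
T*dS = 581 * 0.3182 = 184.8742
dG = 164.23 - (184.8742)
dG = -20.6442 kJ/mol, rounded to 4 dp:

-20.6442 kJ/mol


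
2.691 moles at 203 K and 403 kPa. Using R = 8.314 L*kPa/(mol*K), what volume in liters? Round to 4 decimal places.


PV = nRT, solve for V = nRT / P.
nRT = 2.691 * 8.314 * 203 = 4541.7137
V = 4541.7137 / 403
V = 11.26976104 L, rounded to 4 dp:

11.2698 L


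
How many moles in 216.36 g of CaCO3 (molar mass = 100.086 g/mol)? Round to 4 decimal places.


n = mass / M
n = 216.36 / 100.086
n = 2.1617409 mol, rounded to 4 dp:

2.1617 mol


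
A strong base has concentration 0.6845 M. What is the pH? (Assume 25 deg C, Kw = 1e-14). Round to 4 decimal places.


A strong base dissociates completely, so [OH-] equals the given concentration.
pOH = -log10([OH-]) = -log10(0.6845) = 0.164627
pH = 14 - pOH = 14 - 0.164627
pH = 13.835373, rounded to 4 dp:

13.8354


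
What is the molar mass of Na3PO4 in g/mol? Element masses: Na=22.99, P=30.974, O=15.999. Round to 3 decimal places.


M = sum(count * atomic_mass) over atoms.
M = 3*22.99 + 1*30.974 + 4*15.999
M = 68.97 + 30.974 + 63.996
M = 163.94 g/mol, rounded to 3 dp:

163.940 g/mol


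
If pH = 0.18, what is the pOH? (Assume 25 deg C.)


At 25 deg C, pH + pOH = 14.
pOH = 14 - pH = 14 - 0.18
pOH = 13.82:

13.82


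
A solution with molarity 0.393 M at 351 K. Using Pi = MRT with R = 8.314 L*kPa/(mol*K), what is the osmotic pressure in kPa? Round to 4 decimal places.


Osmotic pressure (van't Hoff): Pi = M*R*T.
RT = 8.314 * 351 = 2918.214
Pi = 0.393 * 2918.214
Pi = 1146.858102 kPa, rounded to 4 dp:

1146.8581 kPa


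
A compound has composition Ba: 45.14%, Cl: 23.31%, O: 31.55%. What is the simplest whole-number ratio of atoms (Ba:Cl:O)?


Assume 100 g of compound, divide each mass% by atomic mass to get moles, then normalize by the smallest to get a raw atom ratio.
Moles per 100 g: Ba: 45.14/137.327 = 0.3287, Cl: 23.31/35.453 = 0.6575, O: 31.55/15.999 = 1.972
Raw ratio (divide by min = 0.3287): Ba: 1.0, Cl: 2.0, O: 5.999
Multiply by 1 to clear fractions: Ba: 1.0 ~= 1, Cl: 2.0 ~= 2, O: 5.999 ~= 6
Reduce by GCD to get the simplest whole-number ratio:

1:2:6


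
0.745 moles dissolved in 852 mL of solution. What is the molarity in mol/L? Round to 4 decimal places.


Convert volume to liters: V_L = V_mL / 1000.
V_L = 852 / 1000 = 0.852 L
M = n / V_L = 0.745 / 0.852
M = 0.87441315 mol/L, rounded to 4 dp:

0.8744 mol/L


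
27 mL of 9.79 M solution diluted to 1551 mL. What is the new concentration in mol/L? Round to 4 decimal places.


Dilution: M1*V1 = M2*V2, solve for M2.
M2 = M1*V1 / V2
M2 = 9.79 * 27 / 1551
M2 = 264.33 / 1551
M2 = 0.17042553 mol/L, rounded to 4 dp:

0.1704 mol/L


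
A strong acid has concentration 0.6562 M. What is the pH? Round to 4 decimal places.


A strong acid dissociates completely, so [H+] equals the given concentration.
pH = -log10([H+]) = -log10(0.6562)
pH = 0.18296377, rounded to 4 dp:

0.1830


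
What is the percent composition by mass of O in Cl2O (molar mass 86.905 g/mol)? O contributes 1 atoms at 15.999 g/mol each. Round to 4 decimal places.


pct = 100 * (n_elem * M_elem) / M_total
mass_contribution = 1 * 15.999 = 15.999 g/mol
pct = 100 * 15.999 / 86.905
pct = 18.40975778 %, rounded to 4 dp:

18.4098 %


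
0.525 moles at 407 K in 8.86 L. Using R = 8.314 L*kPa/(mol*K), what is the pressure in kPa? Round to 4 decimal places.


PV = nRT, solve for P = nRT / V.
nRT = 0.525 * 8.314 * 407 = 1776.494
P = 1776.494 / 8.86
P = 200.50722348 kPa, rounded to 4 dp:

200.5072 kPa


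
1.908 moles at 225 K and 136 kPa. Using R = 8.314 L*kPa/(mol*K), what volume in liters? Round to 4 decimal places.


PV = nRT, solve for V = nRT / P.
nRT = 1.908 * 8.314 * 225 = 3569.2002
V = 3569.2002 / 136
V = 26.24411912 L, rounded to 4 dp:

26.2441 L


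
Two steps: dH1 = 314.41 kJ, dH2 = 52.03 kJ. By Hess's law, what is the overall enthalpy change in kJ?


Hess's law: enthalpy is a state function, so add the step enthalpies.
dH_total = dH1 + dH2 = 314.41 + (52.03)
dH_total = 366.44 kJ:

366.44 kJ


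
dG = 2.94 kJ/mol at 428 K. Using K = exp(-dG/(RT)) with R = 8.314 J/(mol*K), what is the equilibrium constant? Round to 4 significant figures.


dG is in kJ/mol; multiply by 1000 to match R in J/(mol*K).
RT = 8.314 * 428 = 3558.392 J/mol
exponent = -dG*1000 / (RT) = -(2.94*1000) / 3558.392 = -0.82621589
K = exp(-0.82621589)
K = 0.43770247, rounded to 4 significant figures:

0.4377


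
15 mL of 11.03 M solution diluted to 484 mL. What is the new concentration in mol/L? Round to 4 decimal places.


Dilution: M1*V1 = M2*V2, solve for M2.
M2 = M1*V1 / V2
M2 = 11.03 * 15 / 484
M2 = 165.45 / 484
M2 = 0.34183884 mol/L, rounded to 4 dp:

0.3418 mol/L


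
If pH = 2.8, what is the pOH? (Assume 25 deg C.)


At 25 deg C, pH + pOH = 14.
pOH = 14 - pH = 14 - 2.8
pOH = 11.2:

11.20


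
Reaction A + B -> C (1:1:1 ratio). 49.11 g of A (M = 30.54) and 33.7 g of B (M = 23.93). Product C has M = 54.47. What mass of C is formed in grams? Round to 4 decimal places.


Find moles of each reactant; the smaller value is the limiting reagent in a 1:1:1 reaction, so moles_C equals moles of the limiter.
n_A = mass_A / M_A = 49.11 / 30.54 = 1.608055 mol
n_B = mass_B / M_B = 33.7 / 23.93 = 1.408274 mol
Limiting reagent: B (smaller), n_limiting = 1.408274 mol
mass_C = n_limiting * M_C = 1.408274 * 54.47
mass_C = 76.70868478 g, rounded to 4 dp:

76.7087 g


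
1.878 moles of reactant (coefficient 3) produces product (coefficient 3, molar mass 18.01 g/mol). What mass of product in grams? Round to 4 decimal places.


Use the coefficient ratio to convert reactant moles to product moles, then multiply by the product's molar mass.
moles_P = moles_R * (coeff_P / coeff_R) = 1.878 * (3/3) = 1.878
mass_P = moles_P * M_P = 1.878 * 18.01
mass_P = 33.82278 g, rounded to 4 dp:

33.8228 g


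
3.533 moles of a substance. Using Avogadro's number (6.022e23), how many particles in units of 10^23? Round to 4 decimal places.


N = n * NA, then divide by 1e23 for the requested units.
N / 1e23 = n * 6.022
N / 1e23 = 3.533 * 6.022
N / 1e23 = 21.275726, rounded to 4 dp:

21.2757


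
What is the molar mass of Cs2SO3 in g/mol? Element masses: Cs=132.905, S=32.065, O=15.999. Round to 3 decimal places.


M = sum(count * atomic_mass) over atoms.
M = 2*132.905 + 1*32.065 + 3*15.999
M = 265.81 + 32.065 + 47.997
M = 345.872 g/mol, rounded to 3 dp:

345.872 g/mol


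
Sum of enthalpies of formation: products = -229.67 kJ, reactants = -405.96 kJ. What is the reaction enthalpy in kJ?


dH_rxn = sum(dH_f products) - sum(dH_f reactants)
dH_rxn = -229.67 - (-405.96)
dH_rxn = 176.29 kJ:

176.29 kJ


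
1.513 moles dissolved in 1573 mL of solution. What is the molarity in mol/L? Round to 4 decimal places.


Convert volume to liters: V_L = V_mL / 1000.
V_L = 1573 / 1000 = 1.573 L
M = n / V_L = 1.513 / 1.573
M = 0.96185633 mol/L, rounded to 4 dp:

0.9619 mol/L


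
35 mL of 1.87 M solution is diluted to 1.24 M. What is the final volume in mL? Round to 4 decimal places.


Dilution: M1*V1 = M2*V2, solve for V2.
V2 = M1*V1 / M2
V2 = 1.87 * 35 / 1.24
V2 = 65.45 / 1.24
V2 = 52.78225806 mL, rounded to 4 dp:

52.7823 mL


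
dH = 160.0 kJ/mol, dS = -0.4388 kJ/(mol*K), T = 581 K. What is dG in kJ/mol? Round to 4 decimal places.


Gibbs: dG = dH - T*dS (consistent units, dS already in kJ/(mol*K)).
T*dS = 581 * -0.4388 = -254.9428
dG = 160.0 - (-254.9428)
dG = 414.9428 kJ/mol, rounded to 4 dp:

414.9428 kJ/mol


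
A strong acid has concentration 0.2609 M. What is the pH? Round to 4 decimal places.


A strong acid dissociates completely, so [H+] equals the given concentration.
pH = -log10([H+]) = -log10(0.2609)
pH = 0.58352592, rounded to 4 dp:

0.5835


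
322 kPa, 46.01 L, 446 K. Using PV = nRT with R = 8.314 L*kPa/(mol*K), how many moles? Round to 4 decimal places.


PV = nRT, solve for n = PV / (RT).
PV = 322 * 46.01 = 14815.22
RT = 8.314 * 446 = 3708.044
n = 14815.22 / 3708.044
n = 3.99542724 mol, rounded to 4 dp:

3.9954 mol


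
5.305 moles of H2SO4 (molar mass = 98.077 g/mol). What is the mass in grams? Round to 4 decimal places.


mass = n * M
mass = 5.305 * 98.077
mass = 520.298485 g, rounded to 4 dp:

520.2985 g


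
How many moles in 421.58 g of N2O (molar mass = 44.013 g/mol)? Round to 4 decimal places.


n = mass / M
n = 421.58 / 44.013
n = 9.57853362 mol, rounded to 4 dp:

9.5785 mol


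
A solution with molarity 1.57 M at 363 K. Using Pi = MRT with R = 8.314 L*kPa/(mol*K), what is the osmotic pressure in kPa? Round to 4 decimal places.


Osmotic pressure (van't Hoff): Pi = M*R*T.
RT = 8.314 * 363 = 3017.982
Pi = 1.57 * 3017.982
Pi = 4738.23174 kPa, rounded to 4 dp:

4738.2317 kPa


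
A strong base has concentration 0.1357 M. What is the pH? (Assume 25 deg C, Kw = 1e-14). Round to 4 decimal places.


A strong base dissociates completely, so [OH-] equals the given concentration.
pOH = -log10([OH-]) = -log10(0.1357) = 0.86742
pH = 14 - pOH = 14 - 0.86742
pH = 13.13258, rounded to 4 dp:

13.1326


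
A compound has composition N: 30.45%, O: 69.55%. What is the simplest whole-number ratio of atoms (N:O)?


Assume 100 g of compound, divide each mass% by atomic mass to get moles, then normalize by the smallest to get a raw atom ratio.
Moles per 100 g: N: 30.45/14.007 = 2.1739, O: 69.55/15.999 = 4.3471
Raw ratio (divide by min = 2.1739): N: 1.0, O: 2.0
Multiply by 1 to clear fractions: N: 1.0 ~= 1, O: 2.0 ~= 2
Reduce by GCD to get the simplest whole-number ratio:

1:2


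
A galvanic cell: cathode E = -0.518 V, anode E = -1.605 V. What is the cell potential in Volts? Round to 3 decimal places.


Standard cell potential: E_cell = E_cathode - E_anode.
E_cell = -0.518 - (-1.605)
E_cell = 1.087 V, rounded to 3 dp:

1.087 V


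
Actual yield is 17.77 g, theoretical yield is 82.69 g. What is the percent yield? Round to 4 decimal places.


% yield = 100 * actual / theoretical
% yield = 100 * 17.77 / 82.69
% yield = 21.48990204 %, rounded to 4 dp:

21.4899 %


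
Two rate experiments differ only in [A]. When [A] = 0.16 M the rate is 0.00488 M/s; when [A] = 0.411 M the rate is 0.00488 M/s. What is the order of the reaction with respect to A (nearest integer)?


Rate is proportional to [A]^n, so rate2/rate1 = ([A]2/[A]1)^n. Take logs to solve for n.
rate2/rate1 = 0.00488 / 0.00488 = 1.0
[A]2/[A]1 = 0.411 / 0.16 = 2.5687
n = ln(1.0) / ln(2.5687) = 0.0
Nearest integer order:

0


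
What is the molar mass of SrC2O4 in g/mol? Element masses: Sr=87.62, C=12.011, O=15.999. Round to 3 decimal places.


M = sum(count * atomic_mass) over atoms.
M = 1*87.62 + 2*12.011 + 4*15.999
M = 87.62 + 24.022 + 63.996
M = 175.638 g/mol, rounded to 3 dp:

175.638 g/mol


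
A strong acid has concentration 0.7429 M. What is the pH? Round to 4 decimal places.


A strong acid dissociates completely, so [H+] equals the given concentration.
pH = -log10([H+]) = -log10(0.7429)
pH = 0.12906964, rounded to 4 dp:

0.1291


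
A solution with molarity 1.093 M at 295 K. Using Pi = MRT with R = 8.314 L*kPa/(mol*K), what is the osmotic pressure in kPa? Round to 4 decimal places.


Osmotic pressure (van't Hoff): Pi = M*R*T.
RT = 8.314 * 295 = 2452.63
Pi = 1.093 * 2452.63
Pi = 2680.72459 kPa, rounded to 4 dp:

2680.7246 kPa


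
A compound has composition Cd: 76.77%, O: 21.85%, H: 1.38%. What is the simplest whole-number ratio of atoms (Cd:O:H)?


Assume 100 g of compound, divide each mass% by atomic mass to get moles, then normalize by the smallest to get a raw atom ratio.
Moles per 100 g: Cd: 76.77/112.414 = 0.6829, O: 21.85/15.999 = 1.3657, H: 1.38/1.008 = 1.369
Raw ratio (divide by min = 0.6829): Cd: 1.0, O: 2.0, H: 2.005
Multiply by 1 to clear fractions: Cd: 1.0 ~= 1, O: 2.0 ~= 2, H: 2.005 ~= 2
Reduce by GCD to get the simplest whole-number ratio:

1:2:2


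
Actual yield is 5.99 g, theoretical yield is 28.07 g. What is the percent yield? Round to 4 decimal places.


% yield = 100 * actual / theoretical
% yield = 100 * 5.99 / 28.07
% yield = 21.33950837 %, rounded to 4 dp:

21.3395 %


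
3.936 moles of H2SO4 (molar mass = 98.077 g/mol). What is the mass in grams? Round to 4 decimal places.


mass = n * M
mass = 3.936 * 98.077
mass = 386.031072 g, rounded to 4 dp:

386.0311 g


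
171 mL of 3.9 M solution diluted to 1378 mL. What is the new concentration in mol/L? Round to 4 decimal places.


Dilution: M1*V1 = M2*V2, solve for M2.
M2 = M1*V1 / V2
M2 = 3.9 * 171 / 1378
M2 = 666.9 / 1378
M2 = 0.48396226 mol/L, rounded to 4 dp:

0.4840 mol/L


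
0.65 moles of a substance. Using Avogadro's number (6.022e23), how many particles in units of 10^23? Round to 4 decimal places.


N = n * NA, then divide by 1e23 for the requested units.
N / 1e23 = n * 6.022
N / 1e23 = 0.65 * 6.022
N / 1e23 = 3.9143, rounded to 4 dp:

3.9143


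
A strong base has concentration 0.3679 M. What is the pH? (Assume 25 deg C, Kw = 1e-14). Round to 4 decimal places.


A strong base dissociates completely, so [OH-] equals the given concentration.
pOH = -log10([OH-]) = -log10(0.3679) = 0.43427
pH = 14 - pOH = 14 - 0.43427
pH = 13.56573, rounded to 4 dp:

13.5657


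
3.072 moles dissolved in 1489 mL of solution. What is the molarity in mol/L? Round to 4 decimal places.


Convert volume to liters: V_L = V_mL / 1000.
V_L = 1489 / 1000 = 1.489 L
M = n / V_L = 3.072 / 1.489
M = 2.06312962 mol/L, rounded to 4 dp:

2.0631 mol/L


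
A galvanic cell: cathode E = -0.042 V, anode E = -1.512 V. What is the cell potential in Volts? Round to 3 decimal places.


Standard cell potential: E_cell = E_cathode - E_anode.
E_cell = -0.042 - (-1.512)
E_cell = 1.47 V, rounded to 3 dp:

1.470 V


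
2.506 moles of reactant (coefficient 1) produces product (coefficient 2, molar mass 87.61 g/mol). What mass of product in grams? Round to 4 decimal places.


Use the coefficient ratio to convert reactant moles to product moles, then multiply by the product's molar mass.
moles_P = moles_R * (coeff_P / coeff_R) = 2.506 * (2/1) = 5.012
mass_P = moles_P * M_P = 5.012 * 87.61
mass_P = 439.10132 g, rounded to 4 dp:

439.1013 g


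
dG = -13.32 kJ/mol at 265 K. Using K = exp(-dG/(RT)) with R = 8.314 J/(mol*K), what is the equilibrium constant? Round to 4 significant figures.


dG is in kJ/mol; multiply by 1000 to match R in J/(mol*K).
RT = 8.314 * 265 = 2203.21 J/mol
exponent = -dG*1000 / (RT) = -(-13.32*1000) / 2203.21 = 6.04572419
K = exp(6.04572419)
K = 422.30347, rounded to 4 significant figures:

422.3


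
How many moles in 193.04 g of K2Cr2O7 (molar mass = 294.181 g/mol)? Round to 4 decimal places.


n = mass / M
n = 193.04 / 294.181
n = 0.65619466 mol, rounded to 4 dp:

0.6562 mol


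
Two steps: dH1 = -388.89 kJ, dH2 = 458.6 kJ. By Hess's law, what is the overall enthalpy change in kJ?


Hess's law: enthalpy is a state function, so add the step enthalpies.
dH_total = dH1 + dH2 = -388.89 + (458.6)
dH_total = 69.71 kJ:

69.71 kJ


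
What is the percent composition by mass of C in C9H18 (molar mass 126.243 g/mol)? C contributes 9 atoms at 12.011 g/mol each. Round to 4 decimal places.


pct = 100 * (n_elem * M_elem) / M_total
mass_contribution = 9 * 12.011 = 108.099 g/mol
pct = 100 * 108.099 / 126.243
pct = 85.62771797 %, rounded to 4 dp:

85.6277 %


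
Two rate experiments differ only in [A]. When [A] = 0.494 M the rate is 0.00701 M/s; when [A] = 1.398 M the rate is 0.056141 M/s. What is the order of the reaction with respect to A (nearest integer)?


Rate is proportional to [A]^n, so rate2/rate1 = ([A]2/[A]1)^n. Take logs to solve for n.
rate2/rate1 = 0.056141 / 0.00701 = 8.0087
[A]2/[A]1 = 1.398 / 0.494 = 2.83
n = ln(8.0087) / ln(2.83) = 2.0
Nearest integer order:

2


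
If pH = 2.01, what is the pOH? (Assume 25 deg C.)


At 25 deg C, pH + pOH = 14.
pOH = 14 - pH = 14 - 2.01
pOH = 11.99:

11.99


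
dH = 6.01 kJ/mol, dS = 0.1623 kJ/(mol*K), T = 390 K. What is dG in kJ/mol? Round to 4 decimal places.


Gibbs: dG = dH - T*dS (consistent units, dS already in kJ/(mol*K)).
T*dS = 390 * 0.1623 = 63.297
dG = 6.01 - (63.297)
dG = -57.287 kJ/mol, rounded to 4 dp:

-57.2870 kJ/mol


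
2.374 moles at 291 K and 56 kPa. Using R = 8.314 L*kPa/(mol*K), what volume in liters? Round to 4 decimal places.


PV = nRT, solve for V = nRT / P.
nRT = 2.374 * 8.314 * 291 = 5743.5939
V = 5743.5939 / 56
V = 102.56417679 L, rounded to 4 dp:

102.5642 L


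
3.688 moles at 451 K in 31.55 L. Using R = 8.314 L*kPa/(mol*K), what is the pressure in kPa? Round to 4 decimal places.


PV = nRT, solve for P = nRT / V.
nRT = 3.688 * 8.314 * 451 = 13828.5764
P = 13828.5764 / 31.55
P = 438.30670048 kPa, rounded to 4 dp:

438.3067 kPa


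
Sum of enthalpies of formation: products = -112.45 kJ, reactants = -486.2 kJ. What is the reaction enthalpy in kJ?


dH_rxn = sum(dH_f products) - sum(dH_f reactants)
dH_rxn = -112.45 - (-486.2)
dH_rxn = 373.75 kJ:

373.75 kJ


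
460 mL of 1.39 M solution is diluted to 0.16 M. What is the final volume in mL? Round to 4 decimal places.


Dilution: M1*V1 = M2*V2, solve for V2.
V2 = M1*V1 / M2
V2 = 1.39 * 460 / 0.16
V2 = 639.4 / 0.16
V2 = 3996.25 mL, rounded to 4 dp:

3996.2500 mL


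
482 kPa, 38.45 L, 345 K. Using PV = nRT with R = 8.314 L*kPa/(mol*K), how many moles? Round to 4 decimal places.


PV = nRT, solve for n = PV / (RT).
PV = 482 * 38.45 = 18532.9
RT = 8.314 * 345 = 2868.33
n = 18532.9 / 2868.33
n = 6.46121611 mol, rounded to 4 dp:

6.4612 mol


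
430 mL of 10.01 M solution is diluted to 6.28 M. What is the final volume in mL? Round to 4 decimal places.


Dilution: M1*V1 = M2*V2, solve for V2.
V2 = M1*V1 / M2
V2 = 10.01 * 430 / 6.28
V2 = 4304.3 / 6.28
V2 = 685.39808917 mL, rounded to 4 dp:

685.3981 mL


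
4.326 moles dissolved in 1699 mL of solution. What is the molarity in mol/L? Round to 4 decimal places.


Convert volume to liters: V_L = V_mL / 1000.
V_L = 1699 / 1000 = 1.699 L
M = n / V_L = 4.326 / 1.699
M = 2.54620365 mol/L, rounded to 4 dp:

2.5462 mol/L


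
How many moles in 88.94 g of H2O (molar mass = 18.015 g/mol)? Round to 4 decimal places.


n = mass / M
n = 88.94 / 18.015
n = 4.93699695 mol, rounded to 4 dp:

4.9370 mol


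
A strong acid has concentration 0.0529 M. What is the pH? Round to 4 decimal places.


A strong acid dissociates completely, so [H+] equals the given concentration.
pH = -log10([H+]) = -log10(0.0529)
pH = 1.27654433, rounded to 4 dp:

1.2765


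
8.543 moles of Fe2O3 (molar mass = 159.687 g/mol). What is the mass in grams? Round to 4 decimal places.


mass = n * M
mass = 8.543 * 159.687
mass = 1364.206041 g, rounded to 4 dp:

1364.2060 g


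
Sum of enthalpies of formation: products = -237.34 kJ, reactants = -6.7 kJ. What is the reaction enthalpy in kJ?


dH_rxn = sum(dH_f products) - sum(dH_f reactants)
dH_rxn = -237.34 - (-6.7)
dH_rxn = -230.64 kJ:

-230.64 kJ


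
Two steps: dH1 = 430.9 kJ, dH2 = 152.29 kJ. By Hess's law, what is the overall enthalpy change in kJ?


Hess's law: enthalpy is a state function, so add the step enthalpies.
dH_total = dH1 + dH2 = 430.9 + (152.29)
dH_total = 583.19 kJ:

583.19 kJ


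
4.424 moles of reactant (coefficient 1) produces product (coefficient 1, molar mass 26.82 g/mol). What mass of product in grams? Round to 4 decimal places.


Use the coefficient ratio to convert reactant moles to product moles, then multiply by the product's molar mass.
moles_P = moles_R * (coeff_P / coeff_R) = 4.424 * (1/1) = 4.424
mass_P = moles_P * M_P = 4.424 * 26.82
mass_P = 118.65168 g, rounded to 4 dp:

118.6517 g


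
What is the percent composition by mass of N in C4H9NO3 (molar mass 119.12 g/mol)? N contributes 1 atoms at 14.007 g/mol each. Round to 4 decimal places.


pct = 100 * (n_elem * M_elem) / M_total
mass_contribution = 1 * 14.007 = 14.007 g/mol
pct = 100 * 14.007 / 119.12
pct = 11.75873069 %, rounded to 4 dp:

11.7587 %


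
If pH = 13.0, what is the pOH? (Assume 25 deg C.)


At 25 deg C, pH + pOH = 14.
pOH = 14 - pH = 14 - 13.0
pOH = 1.0:

1.00


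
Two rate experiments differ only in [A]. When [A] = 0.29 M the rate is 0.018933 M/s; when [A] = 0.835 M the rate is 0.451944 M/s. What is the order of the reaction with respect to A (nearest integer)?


Rate is proportional to [A]^n, so rate2/rate1 = ([A]2/[A]1)^n. Take logs to solve for n.
rate2/rate1 = 0.451944 / 0.018933 = 23.8707
[A]2/[A]1 = 0.835 / 0.29 = 2.8793
n = ln(23.8707) / ln(2.8793) = 3.0
Nearest integer order:

3


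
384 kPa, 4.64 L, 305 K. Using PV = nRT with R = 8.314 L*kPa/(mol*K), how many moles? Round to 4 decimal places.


PV = nRT, solve for n = PV / (RT).
PV = 384 * 4.64 = 1781.76
RT = 8.314 * 305 = 2535.77
n = 1781.76 / 2535.77
n = 0.70265048 mol, rounded to 4 dp:

0.7027 mol


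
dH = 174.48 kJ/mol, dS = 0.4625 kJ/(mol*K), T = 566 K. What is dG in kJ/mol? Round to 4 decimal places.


Gibbs: dG = dH - T*dS (consistent units, dS already in kJ/(mol*K)).
T*dS = 566 * 0.4625 = 261.775
dG = 174.48 - (261.775)
dG = -87.295 kJ/mol, rounded to 4 dp:

-87.2950 kJ/mol


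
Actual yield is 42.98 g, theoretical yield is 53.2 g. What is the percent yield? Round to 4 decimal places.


% yield = 100 * actual / theoretical
% yield = 100 * 42.98 / 53.2
% yield = 80.78947368 %, rounded to 4 dp:

80.7895 %


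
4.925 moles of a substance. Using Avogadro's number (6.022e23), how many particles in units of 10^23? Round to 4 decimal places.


N = n * NA, then divide by 1e23 for the requested units.
N / 1e23 = n * 6.022
N / 1e23 = 4.925 * 6.022
N / 1e23 = 29.65835, rounded to 4 dp:

29.6584


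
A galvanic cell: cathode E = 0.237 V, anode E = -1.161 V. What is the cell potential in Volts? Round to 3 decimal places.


Standard cell potential: E_cell = E_cathode - E_anode.
E_cell = 0.237 - (-1.161)
E_cell = 1.398 V, rounded to 3 dp:

1.398 V


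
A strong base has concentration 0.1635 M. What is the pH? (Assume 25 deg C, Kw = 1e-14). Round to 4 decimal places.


A strong base dissociates completely, so [OH-] equals the given concentration.
pOH = -log10([OH-]) = -log10(0.1635) = 0.786482
pH = 14 - pOH = 14 - 0.786482
pH = 13.213518, rounded to 4 dp:

13.2135


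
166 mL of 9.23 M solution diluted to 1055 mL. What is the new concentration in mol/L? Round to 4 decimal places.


Dilution: M1*V1 = M2*V2, solve for M2.
M2 = M1*V1 / V2
M2 = 9.23 * 166 / 1055
M2 = 1532.18 / 1055
M2 = 1.45230332 mol/L, rounded to 4 dp:

1.4523 mol/L


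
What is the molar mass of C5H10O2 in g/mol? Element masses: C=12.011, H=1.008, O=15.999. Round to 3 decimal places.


M = sum(count * atomic_mass) over atoms.
M = 5*12.011 + 10*1.008 + 2*15.999
M = 60.055 + 10.08 + 31.998
M = 102.133 g/mol, rounded to 3 dp:

102.133 g/mol
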